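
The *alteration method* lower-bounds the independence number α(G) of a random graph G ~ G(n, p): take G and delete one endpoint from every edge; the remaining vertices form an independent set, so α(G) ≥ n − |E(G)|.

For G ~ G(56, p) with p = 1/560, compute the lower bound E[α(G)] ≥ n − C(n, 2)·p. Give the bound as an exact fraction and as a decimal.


E[|E(G)|] = C(56, 2)·p = 1540 · (1/560) = 11/4.
E[α(G)] ≥ n − E[|E(G)|] = 56 − 11/4 = 213/4.
Numerically: ≈ 53.2500.
(This is only a lower bound; the true E[α(G)] may be larger.)

E[α(G)] ≥ 213/4 ≈ 53.2500.


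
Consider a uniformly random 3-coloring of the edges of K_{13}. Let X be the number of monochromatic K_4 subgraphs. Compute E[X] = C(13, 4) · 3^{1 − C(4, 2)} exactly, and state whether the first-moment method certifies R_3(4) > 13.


E[X] = C(13, 4) · 3^{1 − 6} = 715 · 3^{−5} = 715/243.
As a reduced fraction: E[X] = 715/243 ≈ 2.942.
Is E[X] < 1? NO.
Since E[X] ≥ 1, the first-moment bound is inconclusive at n = 13; it does NOT by itself certify R_3(4) > 13.

E[X] = 715/243 ≈ 2.942; E[X] ≥ 1; first-moment method inconclusive here.


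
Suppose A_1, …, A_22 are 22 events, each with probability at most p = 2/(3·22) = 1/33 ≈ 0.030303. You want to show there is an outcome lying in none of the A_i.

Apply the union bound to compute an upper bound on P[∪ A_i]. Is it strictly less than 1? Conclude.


Union bound: P[∪_{i=1}^{22} A_i] ≤ Σ_i P[A_i] ≤ 22·p = 22·(1/33) = 2/3.
Numerically: 2/3 ≈ 0.666667.
Is 2/3 < 1? YES.
Since P[∪ A_i] ≤ 2/3 < 1, the complement has P[∩ A_i^c] ≥ 1 − 2/3 = 1/3 > 0, so some outcome avoids every A_i.

22·p = 2/3 ≈ 0.666667; existence CERTIFIED by the union bound.


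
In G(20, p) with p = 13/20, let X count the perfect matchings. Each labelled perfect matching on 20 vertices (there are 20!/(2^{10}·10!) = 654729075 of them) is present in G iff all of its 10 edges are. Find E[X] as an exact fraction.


K_20 has 20!/(2^{10}·10!) = 654729075 labelled perfect matchings.
For each such perfect matching H, let X_H = 1 if all 10 edges of H are present in G. Then P[X_H = 1] = p^{10} = (13/20)^{10} = 137858491849/10240000000000.
By linearity of expectation: E[X] = Σ_H E[X_H] = 654729075 · p^{10} = 654729075 · 137858491849/10240000000000 = 3610398513967632387/409600000000.
Numerically: E[X] ≈ 8.814e+06.

E[X] = 654729075 · (13/20)^{10} = 3610398513967632387/409600000000 ≈ 8.814e+06.


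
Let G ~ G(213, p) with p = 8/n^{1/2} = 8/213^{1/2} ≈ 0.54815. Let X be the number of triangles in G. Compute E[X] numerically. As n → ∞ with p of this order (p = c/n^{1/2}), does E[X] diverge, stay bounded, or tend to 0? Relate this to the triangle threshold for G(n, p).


Number of potential triangles: C(213, 3) = 1587986.
Each occurs with probability p³ ≈ (0.54815)³ ≈ 1.6470264e-01.
By linearity: E[X] = C(213, 3)·p³ ≈ 1587986 · 1.6470264e-01 ≈ 261545.48367.
Since α = 1/2 < 1, p = c/n^{1/2} ≫ 1/n is above the triangle threshold p ~ 1/n. Asymptotically E[X] ~ (c³/6)·n^{3(1−α)} = (8³/6)·n^{1.5} → ∞; triangles are abundant w.h.p.

E[X] ≈ 261545.48367; in regime p = Θ(1/n^{1/2}) E[X] diverges (above the triangle threshold p ~ 1/n).


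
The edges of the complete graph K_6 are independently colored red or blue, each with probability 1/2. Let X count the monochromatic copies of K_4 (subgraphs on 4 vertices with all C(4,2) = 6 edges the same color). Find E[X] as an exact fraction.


Let X = Σ_S X_S over the C(6, 4) = 15 subsets S of size 4, where X_S = 1 if the K_4 on S is monochromatic.
For a fixed S, the K_4 on S has C(4, 2) = 6 edges. P[all 6 edges red] = (1/2)^6, and likewise for blue, so P[monochromatic] = 2·(1/2)^6 = 2^{1 − 6} = 1/32.
Summing: E[X] = C(6, 4) · 2^{1 − 6} = 15 · 1/32 = 15/32.
Numerically: E[X] ≈ 0.46875.

E[X] = C(6,4)·2^(1−C(4,2)) = 15/32 ≈ 0.46875.


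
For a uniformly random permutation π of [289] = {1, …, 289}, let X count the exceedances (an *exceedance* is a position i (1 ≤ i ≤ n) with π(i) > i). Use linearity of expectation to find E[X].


Write X = Σ_{i=1}^{289} X_i, where X_i = 1_{π(i) > i}.
For each fixed i, π(i) is uniform over {1, …, 289} (marginal of a uniform permutation), so P[π(i) > i] = (n − i)/n. Summing: Σ_{i=1}^{289} (n − i)/n = (0 + 1 + … + 288)/289 = 289(289 − 1)/(2·289) = (289 − 1)/2.
Hence E[X] = Σ_{i=1}^{289} (289 − i)/289 = 144 ≈ 144.0000.

E[X] = 144 = 144.0000.


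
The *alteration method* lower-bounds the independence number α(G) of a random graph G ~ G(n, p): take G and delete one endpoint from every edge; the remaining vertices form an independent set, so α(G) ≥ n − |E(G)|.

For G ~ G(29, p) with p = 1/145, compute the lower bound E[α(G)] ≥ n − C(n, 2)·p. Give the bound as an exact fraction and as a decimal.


E[|E(G)|] = C(29, 2)·p = 406 · (1/145) = 14/5.
E[α(G)] ≥ n − E[|E(G)|] = 29 − 14/5 = 131/5.
Numerically: ≈ 26.2000.
(This is only a lower bound; the true E[α(G)] may be larger.)

E[α(G)] ≥ 131/5 ≈ 26.2000.


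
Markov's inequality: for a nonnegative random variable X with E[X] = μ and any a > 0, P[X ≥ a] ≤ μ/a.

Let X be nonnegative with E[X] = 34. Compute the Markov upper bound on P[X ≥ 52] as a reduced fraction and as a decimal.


μ = E[X] = 34, a = 52.
Markov: P[X ≥ 52] ≤ μ/a = (34)/52 = 17/26.
Numerically: ≈ 0.653846.
(Since a = 52 > μ = 34.000000, the bound 17/26 is < 1 and informative.)

P[X ≥ 52] ≤ 17/26 ≈ 0.653846.


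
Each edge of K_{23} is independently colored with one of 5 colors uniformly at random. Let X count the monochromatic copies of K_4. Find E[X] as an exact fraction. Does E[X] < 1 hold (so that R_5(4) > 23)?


E[X] = C(23, 4) · 5^{1 − 6} = 8855 · 5^{−5} = 8855/3125.
As a reduced fraction: E[X] = 1771/625 ≈ 2.83360.
Is E[X] < 1? NO.
Since E[X] ≥ 1, the first-moment bound is inconclusive at n = 23; it does NOT by itself certify R_5(4) > 23.

E[X] = 1771/625 ≈ 2.83360; E[X] ≥ 1; first-moment method inconclusive here.


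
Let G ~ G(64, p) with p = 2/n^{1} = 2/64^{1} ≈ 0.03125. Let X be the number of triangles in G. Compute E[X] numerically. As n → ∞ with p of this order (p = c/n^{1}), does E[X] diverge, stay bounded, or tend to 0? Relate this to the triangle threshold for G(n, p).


Number of potential triangles: C(64, 3) = 41664.
Each occurs with probability p³ ≈ (0.03125)³ ≈ 3.0517578e-05.
By linearity: E[X] = C(64, 3)·p³ ≈ 41664 · 3.0517578e-05 ≈ 1.27148.
Here α = 1, so p = 2/n is exactly at the triangle threshold p ~ 1/n. Asymptotically E[X] → c³/6 = 2³/6 = 4/3 ≈ 1.33333, a bounded constant. In this regime the triangle count is asymptotically Poisson(c³/6).

E[X] ≈ 1.27148; in regime p = Θ(1/n^{1}) E[X] stays bounded (at the triangle threshold p ~ 1/n).


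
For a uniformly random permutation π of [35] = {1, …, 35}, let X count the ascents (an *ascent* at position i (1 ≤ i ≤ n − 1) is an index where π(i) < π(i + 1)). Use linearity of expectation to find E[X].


Write X = Σ X_I over i = 1, …, 34, with X_I the indicator of one ascent.
There are 34 indicators.
For each fixed i, the pair (π(i), π(i+1)) is a uniformly random ordered pair of distinct values from {1, …, 35}; by symmetry P[π(i) < π(i+1)] = 1/2.
By linearity: E[X] = 34 · (1/2) = (35 − 1) · (1/2) = 17 ≈ 17.0000.

E[X] = 17 = 17.0000.


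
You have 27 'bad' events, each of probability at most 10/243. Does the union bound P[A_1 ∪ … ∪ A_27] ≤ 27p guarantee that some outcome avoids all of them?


Union bound: P[∪_{i=1}^{27} A_i] ≤ Σ_i P[A_i] ≤ 27·p = 27·(10/243) = 10/9.
Numerically: 10/9 ≈ 1.11111.
Is 10/9 < 1? NO.
Since the bound 10/9 is ≥ 1, the union bound is uninformative here; it does NOT by itself certify existence.

27·p = 10/9 ≈ 1.11111; existence NOT certified by the union bound.


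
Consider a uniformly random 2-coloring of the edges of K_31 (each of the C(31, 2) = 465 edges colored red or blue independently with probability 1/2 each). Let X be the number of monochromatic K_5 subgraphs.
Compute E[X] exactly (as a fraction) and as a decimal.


Let X = Σ_S X_S over the C(31, 5) = 169911 subsets S of size 5, where X_S = 1 if the K_5 on S is monochromatic.
For a fixed S, the K_5 on S has C(5, 2) = 10 edges. P[all 10 edges red] = (1/2)^10, and likewise for blue, so P[monochromatic] = 2·(1/2)^10 = 2^{1 − 10} = 1/512.
By linearity: E[X] = C(31, 5) · 2^{1 − 10} = 169911 · 1/512 = 169911/512.
Numerically: E[X] ≈ 331.8574.

E[X] = C(31,5)·2^(1−C(5,2)) = 169911/512 ≈ 331.8574.


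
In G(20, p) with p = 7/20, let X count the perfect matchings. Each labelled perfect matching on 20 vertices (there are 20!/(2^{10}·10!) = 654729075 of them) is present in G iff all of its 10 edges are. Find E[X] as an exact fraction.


K_20 has 20!/(2^{10}·10!) = 654729075 labelled perfect matchings.
For each such perfect matching H, let X_H = 1 if all 10 edges of H are present in G. Then P[X_H = 1] = p^{10} = (7/20)^{10} = 282475249/10240000000000.
Summing the indicators: E[X] = Σ_H E[X_H] = 654729075 · p^{10} = 654729075 · 282475249/10240000000000 = 7397790339526587/409600000000.
Numerically: E[X] ≈ 1.806e+04.

E[X] = 654729075 · (7/20)^{10} = 7397790339526587/409600000000 ≈ 1.806e+04.


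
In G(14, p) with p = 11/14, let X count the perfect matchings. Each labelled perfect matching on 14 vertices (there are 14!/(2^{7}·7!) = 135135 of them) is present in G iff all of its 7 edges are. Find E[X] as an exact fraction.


K_14 has 14!/(2^{7}·7!) = 135135 labelled perfect matchings.
For each such perfect matching H, let X_H = 1 if all 7 edges of H are present in G. Then P[X_H = 1] = p^{7} = (11/14)^{7} = 19487171/105413504.
By linearity: E[X] = Σ_H E[X_H] = 135135 · p^{7} = 135135 · 19487171/105413504 = 376199836155/15059072.
Numerically: E[X] ≈ 2.5e+04.

E[X] = 135135 · (11/14)^{7} = 376199836155/15059072 ≈ 2.5e+04.


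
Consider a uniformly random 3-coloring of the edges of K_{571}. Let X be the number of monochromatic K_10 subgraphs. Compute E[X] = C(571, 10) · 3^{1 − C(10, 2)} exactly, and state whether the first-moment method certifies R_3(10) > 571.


E[X] = C(571, 10) · 3^{1 − 45} = 937951290893172842001 · 3^{−44} = 937951290893172842001/984770902183611232881.
As a reduced fraction: E[X] = 104216810099241426889/109418989131512359209 ≈ 0.952456.
Is E[X] < 1? YES.
Since E[X] < 1, there exists a 3-coloring of K_{571} with no monochromatic K_10; hence R_3(10) > 571.

E[X] = 104216810099241426889/109418989131512359209 ≈ 0.952456; E[X] < 1, so R_3(10) > 571.


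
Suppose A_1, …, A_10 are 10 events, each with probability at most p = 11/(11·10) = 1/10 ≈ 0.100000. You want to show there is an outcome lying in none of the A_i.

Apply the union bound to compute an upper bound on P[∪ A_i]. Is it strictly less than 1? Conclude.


Union bound: P[∪_{i=1}^{10} A_i] ≤ Σ_i P[A_i] ≤ 10·p = 10·(1/10) = 1.
Numerically: 1 ≈ 1.000000.
Is 1 < 1? NO.
Since the bound 1 is ≥ 1, the union bound is uninformative here; it does NOT by itself certify existence.

10·p = 1 ≈ 1.000000; existence NOT certified by the union bound.


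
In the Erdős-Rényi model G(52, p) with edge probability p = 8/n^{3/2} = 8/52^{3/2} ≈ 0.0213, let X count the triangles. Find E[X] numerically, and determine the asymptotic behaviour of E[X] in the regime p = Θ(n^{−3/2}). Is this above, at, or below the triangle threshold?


Number of potential triangles: C(52, 3) = 22100.
Each occurs with probability p³ ≈ (0.0213)³ ≈ 9.71080e-06.
By linearity: E[X] = C(52, 3)·p³ ≈ 22100 · 9.71080e-06 ≈ 0.215.
Since α = 3/2 > 1, p = c/n^{3/2} = o(1/n) is below the triangle threshold p ~ 1/n. Asymptotically E[X] ~ (c³/6)·n^{3(1−α)} = (8³/6)·n^{-1.5} → 0, so by Markov's inequality G has no triangles w.h.p.

E[X] ≈ 0.215; in regime p = Θ(1/n^{3/2}) E[X] tends to 0 (below the triangle threshold p ~ 1/n).


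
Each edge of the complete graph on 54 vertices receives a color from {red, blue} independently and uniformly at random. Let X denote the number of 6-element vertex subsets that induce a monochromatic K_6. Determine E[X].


Let X = Σ_S X_S over the C(54, 6) = 25827165 subsets S of size 6, where X_S = 1 if the K_6 on S is monochromatic.
For a fixed S, the K_6 on S has C(6, 2) = 15 edges. P[all 15 edges red] = (1/2)^15, and likewise for blue, so P[monochromatic] = 2·(1/2)^15 = 2^{1 − 15} = 1/16384.
By linearity of expectation: E[X] = C(54, 6) · 2^{1 − 15} = 25827165 · 1/16384 = 25827165/16384.
Numerically: E[X] ≈ 1576.365.

E[X] = C(54,6)·2^(1−C(6,2)) = 25827165/16384 ≈ 1576.365.


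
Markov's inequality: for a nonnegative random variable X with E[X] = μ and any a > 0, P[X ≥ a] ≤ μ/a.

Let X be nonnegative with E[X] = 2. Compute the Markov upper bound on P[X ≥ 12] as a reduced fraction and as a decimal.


μ = E[X] = 2, a = 12.
Markov: P[X ≥ 12] ≤ μ/a = (2)/12 = 1/6.
Numerically: ≈ 0.167.
(Since a = 12 > μ = 2.000, the bound 1/6 is < 1 and informative.)

P[X ≥ 12] ≤ 1/6 ≈ 0.167.


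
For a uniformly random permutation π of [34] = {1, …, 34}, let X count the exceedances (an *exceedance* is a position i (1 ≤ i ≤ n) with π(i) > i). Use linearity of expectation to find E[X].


Write X = Σ_{i=1}^{34} X_i, where X_i = 1_{π(i) > i}.
For each fixed i, π(i) is uniform over {1, …, 34} (marginal of a uniform permutation), so P[π(i) > i] = (n − i)/n. Summing: Σ_{i=1}^{34} (n − i)/n = (0 + 1 + … + 33)/34 = 34(34 − 1)/(2·34) = (34 − 1)/2.
Hence E[X] = Σ_{i=1}^{34} (34 − i)/34 = 33/2 ≈ 16.500000.

E[X] = 33/2 = 16.500000.


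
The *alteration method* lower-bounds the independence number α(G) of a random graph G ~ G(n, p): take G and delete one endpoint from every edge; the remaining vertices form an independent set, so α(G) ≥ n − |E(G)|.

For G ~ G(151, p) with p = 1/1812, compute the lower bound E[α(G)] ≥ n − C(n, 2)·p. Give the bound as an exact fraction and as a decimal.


E[|E(G)|] = C(151, 2)·p = 11325 · (1/1812) = 25/4.
E[α(G)] ≥ n − E[|E(G)|] = 151 − 25/4 = 579/4.
Numerically: ≈ 144.750.
(This is only a lower bound; the true E[α(G)] may be larger.)

E[α(G)] ≥ 579/4 ≈ 144.750.


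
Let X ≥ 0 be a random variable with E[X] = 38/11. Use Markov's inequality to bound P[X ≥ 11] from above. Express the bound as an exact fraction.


μ = E[X] = 38/11, a = 11.
Markov: P[X ≥ 11] ≤ μ/a = (38/11)/11 = 38/121.
Numerically: ≈ 0.31405.
(Since a = 11 > μ = 3.45455, the bound 38/121 is < 1 and informative.)

P[X ≥ 11] ≤ 38/121 ≈ 0.31405.


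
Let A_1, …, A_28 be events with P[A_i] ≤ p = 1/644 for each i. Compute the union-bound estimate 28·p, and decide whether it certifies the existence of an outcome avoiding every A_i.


Union bound: P[∪_{i=1}^{28} A_i] ≤ Σ_i P[A_i] ≤ 28·p = 28·(1/644) = 1/23.
Numerically: 1/23 ≈ 0.043478.
Is 1/23 < 1? YES.
Since P[∪ A_i] ≤ 1/23 < 1, the complement has P[∩ A_i^c] ≥ 1 − 1/23 = 22/23 > 0, so some outcome avoids every A_i.

28·p = 1/23 ≈ 0.043478; existence CERTIFIED by the union bound.


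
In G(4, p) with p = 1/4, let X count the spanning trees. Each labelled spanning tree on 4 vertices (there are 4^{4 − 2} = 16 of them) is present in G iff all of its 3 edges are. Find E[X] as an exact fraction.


K_4 has 4^{4 − 2} = 16 labelled spanning trees.
For each such spanning tree H, let X_H = 1 if all 3 edges of H are present in G. Then P[X_H = 1] = p^{3} = (1/4)^{3} = 1/64.
Summing the indicators: E[X] = Σ_H E[X_H] = 16 · p^{3} = 16 · 1/64 = 1/4.
Numerically: E[X] ≈ 0.25.

E[X] = 16 · (1/4)^{3} = 1/4 ≈ 0.25.


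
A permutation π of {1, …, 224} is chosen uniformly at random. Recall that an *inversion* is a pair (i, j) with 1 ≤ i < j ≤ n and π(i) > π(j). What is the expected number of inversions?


Write X = Σ X_I over the C(224, 2) = 24976 pairs i < j, with X_I the indicator of one inversion.
There are 24976 indicators.
For each fixed pair i < j, the values π(i) and π(j) are two distinct elements of {1, …, 224} in uniformly random order; by symmetry P[π(i) > π(j)] = 1/2.
By linearity: E[X] = 24976 · (1/2) = C(224, 2) · (1/2) = 24976/2 = 12488 ≈ 12488.0000.

E[X] = 12488 = 12488.0000.


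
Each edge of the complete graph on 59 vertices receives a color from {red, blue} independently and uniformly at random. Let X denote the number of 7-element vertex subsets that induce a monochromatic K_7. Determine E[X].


Let X = Σ_S X_S over the C(59, 7) = 341149446 subsets S of size 7, where X_S = 1 if the K_7 on S is monochromatic.
For a fixed S, the K_7 on S has C(7, 2) = 21 edges. P[all 21 edges red] = (1/2)^21, and likewise for blue, so P[monochromatic] = 2·(1/2)^21 = 2^{1 − 21} = 1/1048576.
By linearity of expectation: E[X] = C(59, 7) · 2^{1 − 21} = 341149446 · 1/1048576 = 170574723/524288.
Numerically: E[X] ≈ 325.345.

E[X] = C(59,7)·2^(1−C(7,2)) = 170574723/524288 ≈ 325.345.


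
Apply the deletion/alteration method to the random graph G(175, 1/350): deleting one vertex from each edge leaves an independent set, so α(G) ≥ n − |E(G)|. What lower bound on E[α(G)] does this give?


E[|E(G)|] = C(175, 2)·p = 15225 · (1/350) = 87/2.
E[α(G)] ≥ n − E[|E(G)|] = 175 − 87/2 = 263/2.
Numerically: ≈ 131.50000.
(This is only a lower bound; the true E[α(G)] may be larger.)

E[α(G)] ≥ 263/2 ≈ 131.50000.


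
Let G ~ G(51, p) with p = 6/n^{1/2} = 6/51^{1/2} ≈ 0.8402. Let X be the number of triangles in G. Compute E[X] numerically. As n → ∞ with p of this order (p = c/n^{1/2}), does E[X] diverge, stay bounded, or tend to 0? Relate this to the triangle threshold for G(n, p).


Number of potential triangles: C(51, 3) = 20825.
Each occurs with probability p³ ≈ (0.8402)³ ≈ 5.930598e-01.
By linearity: E[X] = C(51, 3)·p³ ≈ 20825 · 5.930598e-01 ≈ 12350.4703.
Since α = 1/2 < 1, p = c/n^{1/2} ≫ 1/n is above the triangle threshold p ~ 1/n. Asymptotically E[X] ~ (c³/6)·n^{3(1−α)} = (6³/6)·n^{1.5} → ∞; triangles are abundant w.h.p.

E[X] ≈ 12350.4703; in regime p = Θ(1/n^{1/2}) E[X] diverges (above the triangle threshold p ~ 1/n).


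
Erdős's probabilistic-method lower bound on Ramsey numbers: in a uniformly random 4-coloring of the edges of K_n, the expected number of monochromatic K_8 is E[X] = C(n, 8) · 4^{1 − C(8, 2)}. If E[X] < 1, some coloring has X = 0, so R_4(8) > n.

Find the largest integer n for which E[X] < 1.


We need C(n, 8) · 4^{1 − 28} < 1, i.e. C(n, 8) < 4^{28 − 1} = 18014398509481984.
Check values of n near the boundary:
  n = 407: C(407, 8) = 17424959239309050; 17424959239309050 < 18014398509481984? YES
  n = 408: C(408, 8) = 17773458424095231; 17773458424095231 < 18014398509481984? YES
  n = 409: C(409, 8) = 18128041135797879; 18128041135797879 < 18014398509481984? NO
  n = 410: C(410, 8) = 18488798173326195; 18488798173326195 < 18014398509481984? NO
The largest n with C(n, 8) < 18014398509481984 is n = 408 (where E[X] = 17773458424095231/18014398509481984 ≈ 0.987). Hence R_4(8) > 408, i.e. R_4(8) ≥ 409.

Largest n = 408; hence R_4(8) > 408.


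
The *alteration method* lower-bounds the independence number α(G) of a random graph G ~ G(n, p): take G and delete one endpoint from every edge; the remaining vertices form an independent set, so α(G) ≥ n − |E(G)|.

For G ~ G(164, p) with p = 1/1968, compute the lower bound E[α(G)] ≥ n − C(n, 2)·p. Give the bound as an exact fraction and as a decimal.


E[|E(G)|] = C(164, 2)·p = 13366 · (1/1968) = 163/24.
E[α(G)] ≥ n − E[|E(G)|] = 164 − 163/24 = 3773/24.
Numerically: ≈ 157.2083.
(This is only a lower bound; the true E[α(G)] may be larger.)

E[α(G)] ≥ 3773/24 ≈ 157.2083.


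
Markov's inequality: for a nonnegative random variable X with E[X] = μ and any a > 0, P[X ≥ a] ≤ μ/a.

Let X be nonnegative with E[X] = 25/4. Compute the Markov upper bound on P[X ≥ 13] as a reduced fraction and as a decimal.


μ = E[X] = 25/4, a = 13.
Markov: P[X ≥ 13] ≤ μ/a = (25/4)/13 = 25/52.
Numerically: ≈ 0.48077.
(Since a = 13 > μ = 6.25000, the bound 25/52 is < 1 and informative.)

P[X ≥ 13] ≤ 25/52 ≈ 0.48077.


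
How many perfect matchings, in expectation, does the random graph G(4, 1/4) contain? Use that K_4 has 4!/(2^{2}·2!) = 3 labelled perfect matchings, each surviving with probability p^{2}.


K_4 has 4!/(2^{2}·2!) = 3 labelled perfect matchings.
For each such perfect matching H, let X_H = 1 if all 2 edges of H are present in G. Then P[X_H = 1] = p^{2} = (1/4)^{2} = 1/16.
Summing the indicators: E[X] = Σ_H E[X_H] = 3 · p^{2} = 3 · 1/16 = 3/16.
Numerically: E[X] ≈ 0.1875.

E[X] = 3 · (1/4)^{2} = 3/16 ≈ 0.1875.


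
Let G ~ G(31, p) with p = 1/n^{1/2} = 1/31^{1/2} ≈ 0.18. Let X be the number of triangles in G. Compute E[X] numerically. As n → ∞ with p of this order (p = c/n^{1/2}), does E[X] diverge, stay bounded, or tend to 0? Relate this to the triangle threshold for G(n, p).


Number of potential triangles: C(31, 3) = 4495.
Each occurs with probability p³ ≈ (0.18)³ ≈ 5.79372e-03.
By linearity: E[X] = C(31, 3)·p³ ≈ 4495 · 5.79372e-03 ≈ 26.043.
Since α = 1/2 < 1, p = c/n^{1/2} ≫ 1/n is above the triangle threshold p ~ 1/n. Asymptotically E[X] ~ (c³/6)·n^{3(1−α)} = (1³/6)·n^{1.5} → ∞; triangles are abundant w.h.p.

E[X] ≈ 26.043; in regime p = Θ(1/n^{1/2}) E[X] diverges (above the triangle threshold p ~ 1/n).


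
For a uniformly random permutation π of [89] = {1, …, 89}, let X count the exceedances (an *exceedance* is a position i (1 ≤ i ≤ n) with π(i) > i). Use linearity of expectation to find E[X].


Write X = Σ_{i=1}^{89} X_i, where X_i = 1_{π(i) > i}.
For each fixed i, π(i) is uniform over {1, …, 89} (marginal of a uniform permutation), so P[π(i) > i] = (n − i)/n. Summing: Σ_{i=1}^{89} (n − i)/n = (0 + 1 + … + 88)/89 = 89(89 − 1)/(2·89) = (89 − 1)/2.
Hence E[X] = Σ_{i=1}^{89} (89 − i)/89 = 44 ≈ 44.00000.

E[X] = 44 = 44.00000.


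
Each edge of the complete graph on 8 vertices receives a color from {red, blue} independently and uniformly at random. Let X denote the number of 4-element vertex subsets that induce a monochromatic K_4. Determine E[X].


Let X = Σ_S X_S over the C(8, 4) = 70 subsets S of size 4, where X_S = 1 if the K_4 on S is monochromatic.
For a fixed S, the K_4 on S has C(4, 2) = 6 edges. P[all 6 edges red] = (1/2)^6, and likewise for blue, so P[monochromatic] = 2·(1/2)^6 = 2^{1 − 6} = 1/32.
By linearity: E[X] = C(8, 4) · 2^{1 − 6} = 70 · 1/32 = 35/16.
Numerically: E[X] ≈ 2.1875.

E[X] = C(8,4)·2^(1−C(4,2)) = 35/16 ≈ 2.1875.


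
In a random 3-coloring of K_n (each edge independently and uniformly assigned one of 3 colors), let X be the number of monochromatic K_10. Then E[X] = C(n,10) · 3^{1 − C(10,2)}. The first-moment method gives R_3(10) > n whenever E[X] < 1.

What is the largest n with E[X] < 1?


We need C(n, 10) · 3^{1 − 45} < 1, i.e. C(n, 10) < 3^{45 − 1} = 984770902183611232881.
Check values of n near the boundary:
  n = 570: C(570, 10) = 921524823451961408691; 921524823451961408691 < 984770902183611232881? YES
  n = 571: C(571, 10) = 937951290893172842001; 937951290893172842001 < 984770902183611232881? YES
  n = 572: C(572, 10) = 954640815642161682606; 954640815642161682606 < 984770902183611232881? YES
  n = 573: C(573, 10) = 971597135635805762226; 971597135635805762226 < 984770902183611232881? YES
  n = 574: C(574, 10) = 988824035203816502691; 988824035203816502691 < 984770902183611232881? NO
The largest n with C(n, 10) < 984770902183611232881 is n = 573 (where E[X] = 35985079097622435638/36472996377170786403 ≈ 0.9866). Hence R_3(10) > 573, i.e. R_3(10) ≥ 574.

Largest n = 573; hence R_3(10) > 573.


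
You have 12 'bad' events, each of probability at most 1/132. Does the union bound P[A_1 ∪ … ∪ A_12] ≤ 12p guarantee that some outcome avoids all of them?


Union bound: P[∪_{i=1}^{12} A_i] ≤ Σ_i P[A_i] ≤ 12·p = 12·(1/132) = 1/11.
Numerically: 1/11 ≈ 0.091.
Is 1/11 < 1? YES.
Since P[∪ A_i] ≤ 1/11 < 1, the complement has P[∩ A_i^c] ≥ 1 − 1/11 = 10/11 > 0, so some outcome avoids every A_i.

12·p = 1/11 ≈ 0.091; existence CERTIFIED by the union bound.


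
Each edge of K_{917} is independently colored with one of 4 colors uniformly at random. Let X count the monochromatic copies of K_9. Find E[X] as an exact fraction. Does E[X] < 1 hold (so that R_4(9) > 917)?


E[X] = C(917, 9) · 4^{1 − 36} = 1214670081818390006810 · 4^{−35} = 1214670081818390006810/1180591620717411303424.
As a reduced fraction: E[X] = 607335040909195003405/590295810358705651712 ≈ 1.0289.
Is E[X] < 1? NO.
Since E[X] ≥ 1, the first-moment bound is inconclusive at n = 917; it does NOT by itself certify R_4(9) > 917.

E[X] = 607335040909195003405/590295810358705651712 ≈ 1.0289; E[X] ≥ 1; first-moment method inconclusive here.


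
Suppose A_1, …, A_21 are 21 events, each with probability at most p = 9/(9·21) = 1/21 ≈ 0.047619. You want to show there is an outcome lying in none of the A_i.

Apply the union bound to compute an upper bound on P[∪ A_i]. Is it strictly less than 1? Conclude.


Union bound: P[∪_{i=1}^{21} A_i] ≤ Σ_i P[A_i] ≤ 21·p = 21·(1/21) = 1.
Numerically: 1 ≈ 1.000000.
Is 1 < 1? NO.
Since the bound 1 is ≥ 1, the union bound is uninformative here; it does NOT by itself certify existence.

21·p = 1 ≈ 1.000000; existence NOT certified by the union bound.


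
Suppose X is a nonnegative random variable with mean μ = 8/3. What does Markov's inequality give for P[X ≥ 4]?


μ = E[X] = 8/3, a = 4.
Markov: P[X ≥ 4] ≤ μ/a = (8/3)/4 = 2/3.
Numerically: ≈ 0.66667.
(Since a = 4 > μ = 2.66667, the bound 2/3 is < 1 and informative.)

P[X ≥ 4] ≤ 2/3 ≈ 0.66667.


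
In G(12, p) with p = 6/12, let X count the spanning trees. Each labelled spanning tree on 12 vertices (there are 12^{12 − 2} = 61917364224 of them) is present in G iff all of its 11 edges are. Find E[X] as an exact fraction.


K_12 has 12^{12 − 2} = 61917364224 labelled spanning trees.
For each such spanning tree H, let X_H = 1 if all 11 edges of H are present in G. Then P[X_H = 1] = p^{11} = (1/2)^{11} = 1/2048.
By linearity of expectation: E[X] = Σ_H E[X_H] = 61917364224 · p^{11} = 61917364224 · 1/2048 = 30233088.
Numerically: E[X] ≈ 3.023e+07.

E[X] = 61917364224 · (1/2)^{11} = 30233088 ≈ 3.023e+07.


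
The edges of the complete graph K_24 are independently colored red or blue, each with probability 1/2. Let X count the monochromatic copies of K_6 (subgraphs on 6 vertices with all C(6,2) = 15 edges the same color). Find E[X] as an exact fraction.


Let X = Σ_S X_S over the C(24, 6) = 134596 subsets S of size 6, where X_S = 1 if the K_6 on S is monochromatic.
For a fixed S, the K_6 on S has C(6, 2) = 15 edges. P[all 15 edges red] = (1/2)^15, and likewise for blue, so P[monochromatic] = 2·(1/2)^15 = 2^{1 − 15} = 1/16384.
By linearity of expectation: E[X] = C(24, 6) · 2^{1 − 15} = 134596 · 1/16384 = 33649/4096.
Numerically: E[X] ≈ 8.215.

E[X] = C(24,6)·2^(1−C(6,2)) = 33649/4096 ≈ 8.215.


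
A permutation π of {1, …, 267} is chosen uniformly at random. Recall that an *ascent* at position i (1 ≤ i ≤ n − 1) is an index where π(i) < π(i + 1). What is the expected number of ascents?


Write X = Σ X_I over i = 1, …, 266, with X_I the indicator of one ascent.
There are 266 indicators.
For each fixed i, the pair (π(i), π(i+1)) is a uniformly random ordered pair of distinct values from {1, …, 267}; by symmetry P[π(i) < π(i+1)] = 1/2.
By linearity: E[X] = 266 · (1/2) = (267 − 1) · (1/2) = 133 ≈ 133.000.

E[X] = 133 = 133.000.


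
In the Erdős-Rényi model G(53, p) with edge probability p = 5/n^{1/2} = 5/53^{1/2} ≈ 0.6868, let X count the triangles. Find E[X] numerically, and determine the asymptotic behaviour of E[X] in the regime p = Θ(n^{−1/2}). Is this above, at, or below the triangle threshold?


Number of potential triangles: C(53, 3) = 23426.
Each occurs with probability p³ ≈ (0.6868)³ ≈ 3.2396359e-01.
By linearity: E[X] = C(53, 3)·p³ ≈ 23426 · 3.2396359e-01 ≈ 7589.17116.
Since α = 1/2 < 1, p = c/n^{1/2} ≫ 1/n is above the triangle threshold p ~ 1/n. Asymptotically E[X] ~ (c³/6)·n^{3(1−α)} = (5³/6)·n^{1.5} → ∞; triangles are abundant w.h.p.

E[X] ≈ 7589.17116; in regime p = Θ(1/n^{1/2}) E[X] diverges (above the triangle threshold p ~ 1/n).


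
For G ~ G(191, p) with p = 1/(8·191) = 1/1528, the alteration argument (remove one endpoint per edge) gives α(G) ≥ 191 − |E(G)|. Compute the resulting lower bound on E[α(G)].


E[|E(G)|] = C(191, 2)·p = 18145 · (1/1528) = 95/8.
E[α(G)] ≥ n − E[|E(G)|] = 191 − 95/8 = 1433/8.
Numerically: ≈ 179.1250.
(This is only a lower bound; the true E[α(G)] may be larger.)

E[α(G)] ≥ 1433/8 ≈ 179.1250.


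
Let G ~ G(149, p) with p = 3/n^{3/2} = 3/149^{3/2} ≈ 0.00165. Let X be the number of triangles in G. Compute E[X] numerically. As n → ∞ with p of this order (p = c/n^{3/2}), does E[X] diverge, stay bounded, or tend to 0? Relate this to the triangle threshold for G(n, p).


Number of potential triangles: C(149, 3) = 540274.
Each occurs with probability p³ ≈ (0.00165)³ ≈ 4.48772e-09.
By linearity: E[X] = C(149, 3)·p³ ≈ 540274 · 4.48772e-09 ≈ 0.002.
Since α = 3/2 > 1, p = c/n^{3/2} = o(1/n) is below the triangle threshold p ~ 1/n. Asymptotically E[X] ~ (c³/6)·n^{3(1−α)} = (3³/6)·n^{-1.5} → 0, so by Markov's inequality G has no triangles w.h.p.

E[X] ≈ 0.002; in regime p = Θ(1/n^{3/2}) E[X] tends to 0 (below the triangle threshold p ~ 1/n).


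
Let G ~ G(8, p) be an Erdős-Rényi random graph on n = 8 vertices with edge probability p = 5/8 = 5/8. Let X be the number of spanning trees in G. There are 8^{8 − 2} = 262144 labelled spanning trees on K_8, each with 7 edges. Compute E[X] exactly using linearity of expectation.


K_8 has 8^{8 − 2} = 262144 labelled spanning trees.
For each such spanning tree H, let X_H = 1 if all 7 edges of H are present in G. Then P[X_H = 1] = p^{7} = (5/8)^{7} = 78125/2097152.
By linearity of expectation: E[X] = Σ_H E[X_H] = 262144 · p^{7} = 262144 · 78125/2097152 = 78125/8.
Numerically: E[X] ≈ 9766.

E[X] = 262144 · (5/8)^{7} = 78125/8 ≈ 9766.


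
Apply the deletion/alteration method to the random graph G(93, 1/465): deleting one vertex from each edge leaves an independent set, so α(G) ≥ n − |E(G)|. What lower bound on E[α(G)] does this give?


E[|E(G)|] = C(93, 2)·p = 4278 · (1/465) = 46/5.
E[α(G)] ≥ n − E[|E(G)|] = 93 − 46/5 = 419/5.
Numerically: ≈ 83.80000.
(This is only a lower bound; the true E[α(G)] may be larger.)

E[α(G)] ≥ 419/5 ≈ 83.80000.


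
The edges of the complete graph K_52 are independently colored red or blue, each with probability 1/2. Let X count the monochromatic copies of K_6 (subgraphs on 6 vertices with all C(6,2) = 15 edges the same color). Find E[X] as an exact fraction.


Let X = Σ_S X_S over the C(52, 6) = 20358520 subsets S of size 6, where X_S = 1 if the K_6 on S is monochromatic.
For a fixed S, the K_6 on S has C(6, 2) = 15 edges. P[all 15 edges red] = (1/2)^15, and likewise for blue, so P[monochromatic] = 2·(1/2)^15 = 2^{1 − 15} = 1/16384.
By linearity of expectation: E[X] = C(52, 6) · 2^{1 − 15} = 20358520 · 1/16384 = 2544815/2048.
Numerically: E[X] ≈ 1242.585.

E[X] = C(52,6)·2^(1−C(6,2)) = 2544815/2048 ≈ 1242.585.


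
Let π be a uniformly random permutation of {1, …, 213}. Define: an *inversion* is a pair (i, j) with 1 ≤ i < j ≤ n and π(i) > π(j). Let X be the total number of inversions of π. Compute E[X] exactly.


Write X = Σ X_I over the C(213, 2) = 22578 pairs i < j, with X_I the indicator of one inversion.
There are 22578 indicators.
For each fixed pair i < j, the values π(i) and π(j) are two distinct elements of {1, …, 213} in uniformly random order; by symmetry P[π(i) > π(j)] = 1/2.
By linearity: E[X] = 22578 · (1/2) = C(213, 2) · (1/2) = 22578/2 = 11289 ≈ 11289.000.

E[X] = 11289 = 11289.000.


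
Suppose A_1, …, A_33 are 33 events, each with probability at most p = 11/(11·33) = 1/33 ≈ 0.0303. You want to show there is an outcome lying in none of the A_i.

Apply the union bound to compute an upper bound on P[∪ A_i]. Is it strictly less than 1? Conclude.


Union bound: P[∪_{i=1}^{33} A_i] ≤ Σ_i P[A_i] ≤ 33·p = 33·(1/33) = 1.
Numerically: 1 ≈ 1.0000.
Is 1 < 1? NO.
Since the bound 1 is ≥ 1, the union bound is uninformative here; it does NOT by itself certify existence.

33·p = 1 ≈ 1.0000; existence NOT certified by the union bound.


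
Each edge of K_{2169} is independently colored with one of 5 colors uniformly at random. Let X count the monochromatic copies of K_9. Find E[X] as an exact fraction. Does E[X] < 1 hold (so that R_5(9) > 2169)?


E[X] = C(2169, 9) · 5^{1 − 36} = 2879753360044504243499683 · 5^{−35} = 2879753360044504243499683/2910383045673370361328125.
As a reduced fraction: E[X] = 2879753360044504243499683/2910383045673370361328125 ≈ 0.989.
Is E[X] < 1? YES.
Since E[X] < 1, there exists a 5-coloring of K_{2169} with no monochromatic K_9; hence R_5(9) > 2169.

E[X] = 2879753360044504243499683/2910383045673370361328125 ≈ 0.989; E[X] < 1, so R_5(9) > 2169.


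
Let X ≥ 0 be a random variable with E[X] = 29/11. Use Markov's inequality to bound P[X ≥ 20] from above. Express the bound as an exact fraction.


μ = E[X] = 29/11, a = 20.
Markov: P[X ≥ 20] ≤ μ/a = (29/11)/20 = 29/220.
Numerically: ≈ 0.131818.
(Since a = 20 > μ = 2.636364, the bound 29/220 is < 1 and informative.)

P[X ≥ 20] ≤ 29/220 ≈ 0.131818.


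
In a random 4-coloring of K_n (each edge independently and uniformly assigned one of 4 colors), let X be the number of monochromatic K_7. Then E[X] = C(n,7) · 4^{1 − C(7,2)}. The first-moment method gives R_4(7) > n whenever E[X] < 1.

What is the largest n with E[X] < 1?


We need C(n, 7) · 4^{1 − 21} < 1, i.e. C(n, 7) < 4^{21 − 1} = 1099511627776.
Check values of n near the boundary:
  n = 179: C(179, 7) = 1037437234460; 1037437234460 < 1099511627776? YES
  n = 180: C(180, 7) = 1079414463600; 1079414463600 < 1099511627776? YES
  n = 181: C(181, 7) = 1122839183400; 1122839183400 < 1099511627776? NO
The largest n with C(n, 7) < 1099511627776 is n = 180 (where E[X] = 67463403975/68719476736 ≈ 0.982). Hence R_4(7) > 180, i.e. R_4(7) ≥ 181.

Largest n = 180; hence R_4(7) > 180.


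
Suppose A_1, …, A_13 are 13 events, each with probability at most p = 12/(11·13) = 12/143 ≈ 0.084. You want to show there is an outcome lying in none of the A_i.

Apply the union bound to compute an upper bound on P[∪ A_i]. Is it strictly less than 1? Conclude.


Union bound: P[∪_{i=1}^{13} A_i] ≤ Σ_i P[A_i] ≤ 13·p = 13·(12/143) = 12/11.
Numerically: 12/11 ≈ 1.091.
Is 12/11 < 1? NO.
Since the bound 12/11 is ≥ 1, the union bound is uninformative here; it does NOT by itself certify existence.

13·p = 12/11 ≈ 1.091; existence NOT certified by the union bound.


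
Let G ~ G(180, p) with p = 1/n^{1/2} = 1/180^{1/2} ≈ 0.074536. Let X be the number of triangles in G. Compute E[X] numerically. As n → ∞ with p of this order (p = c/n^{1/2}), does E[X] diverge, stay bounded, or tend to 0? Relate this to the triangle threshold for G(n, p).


Number of potential triangles: C(180, 3) = 955860.
Each occurs with probability p³ ≈ (0.074536)³ ≈ 4.1408666e-04.
By linearity: E[X] = C(180, 3)·p³ ≈ 955860 · 4.1408666e-04 ≈ 395.80888.
Since α = 1/2 < 1, p = c/n^{1/2} ≫ 1/n is above the triangle threshold p ~ 1/n. Asymptotically E[X] ~ (c³/6)·n^{3(1−α)} = (1³/6)·n^{1.5} → ∞; triangles are abundant w.h.p.

E[X] ≈ 395.80888; in regime p = Θ(1/n^{1/2}) E[X] diverges (above the triangle threshold p ~ 1/n).


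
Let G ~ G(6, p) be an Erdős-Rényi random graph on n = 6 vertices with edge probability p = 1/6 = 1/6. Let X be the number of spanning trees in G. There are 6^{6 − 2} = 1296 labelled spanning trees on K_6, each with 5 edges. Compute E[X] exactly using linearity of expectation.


K_6 has 6^{6 − 2} = 1296 labelled spanning trees.
For each such spanning tree H, let X_H = 1 if all 5 edges of H are present in G. Then P[X_H = 1] = p^{5} = (1/6)^{5} = 1/7776.
By linearity of expectation: E[X] = Σ_H E[X_H] = 1296 · p^{5} = 1296 · 1/7776 = 1/6.
Numerically: E[X] ≈ 0.16667.

E[X] = 1296 · (1/6)^{5} = 1/6 ≈ 0.16667.


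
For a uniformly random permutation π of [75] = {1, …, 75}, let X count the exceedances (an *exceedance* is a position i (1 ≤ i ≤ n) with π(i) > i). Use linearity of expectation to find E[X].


Write X = Σ_{i=1}^{75} X_i, where X_i = 1_{π(i) > i}.
For each fixed i, π(i) is uniform over {1, …, 75} (marginal of a uniform permutation), so P[π(i) > i] = (n − i)/n. Summing: Σ_{i=1}^{75} (n − i)/n = (0 + 1 + … + 74)/75 = 75(75 − 1)/(2·75) = (75 − 1)/2.
Hence E[X] = Σ_{i=1}^{75} (75 − i)/75 = 37 ≈ 37.000.

E[X] = 37 = 37.000.


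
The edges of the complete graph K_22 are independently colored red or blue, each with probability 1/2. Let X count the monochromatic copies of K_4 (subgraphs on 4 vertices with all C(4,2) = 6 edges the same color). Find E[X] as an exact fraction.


Let X = Σ_S X_S over the C(22, 4) = 7315 subsets S of size 4, where X_S = 1 if the K_4 on S is monochromatic.
For a fixed S, the K_4 on S has C(4, 2) = 6 edges. P[all 6 edges red] = (1/2)^6, and likewise for blue, so P[monochromatic] = 2·(1/2)^6 = 2^{1 − 6} = 1/32.
Summing: E[X] = C(22, 4) · 2^{1 − 6} = 7315 · 1/32 = 7315/32.
Numerically: E[X] ≈ 228.593750.

E[X] = C(22,4)·2^(1−C(4,2)) = 7315/32 ≈ 228.593750.


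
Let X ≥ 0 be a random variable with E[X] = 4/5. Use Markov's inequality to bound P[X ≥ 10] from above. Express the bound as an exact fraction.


μ = E[X] = 4/5, a = 10.
Markov: P[X ≥ 10] ≤ μ/a = (4/5)/10 = 2/25.
Numerically: ≈ 0.0800.
(Since a = 10 > μ = 0.8000, the bound 2/25 is < 1 and informative.)

P[X ≥ 10] ≤ 2/25 ≈ 0.0800.


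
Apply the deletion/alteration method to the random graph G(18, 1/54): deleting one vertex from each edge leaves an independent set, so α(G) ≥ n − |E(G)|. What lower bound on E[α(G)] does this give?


E[|E(G)|] = C(18, 2)·p = 153 · (1/54) = 17/6.
E[α(G)] ≥ n − E[|E(G)|] = 18 − 17/6 = 91/6.
Numerically: ≈ 15.1667.
(This is only a lower bound; the true E[α(G)] may be larger.)

E[α(G)] ≥ 91/6 ≈ 15.1667.


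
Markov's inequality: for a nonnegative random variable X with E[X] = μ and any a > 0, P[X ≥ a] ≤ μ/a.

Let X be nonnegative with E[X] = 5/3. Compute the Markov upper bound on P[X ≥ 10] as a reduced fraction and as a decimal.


μ = E[X] = 5/3, a = 10.
Markov: P[X ≥ 10] ≤ μ/a = (5/3)/10 = 1/6.
Numerically: ≈ 0.16667.
(Since a = 10 > μ = 1.66667, the bound 1/6 is < 1 and informative.)

P[X ≥ 10] ≤ 1/6 ≈ 0.16667.


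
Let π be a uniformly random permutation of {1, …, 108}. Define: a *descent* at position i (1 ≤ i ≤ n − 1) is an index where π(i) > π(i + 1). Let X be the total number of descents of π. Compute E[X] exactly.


Write X = Σ X_I over i = 1, …, 107, with X_I the indicator of one descent.
There are 107 indicators.
For each fixed i, the pair (π(i), π(i+1)) is a uniformly random ordered pair of distinct values from {1, …, 108}; by symmetry P[π(i) > π(i+1)] = 1/2.
By linearity: E[X] = 107 · (1/2) = (108 − 1) · (1/2) = 107/2 ≈ 53.50000.

E[X] = 107/2 = 53.50000.


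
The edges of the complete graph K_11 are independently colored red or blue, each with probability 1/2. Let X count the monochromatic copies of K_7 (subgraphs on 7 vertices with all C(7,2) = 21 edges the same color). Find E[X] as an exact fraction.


Let X = Σ_S X_S over the C(11, 7) = 330 subsets S of size 7, where X_S = 1 if the K_7 on S is monochromatic.
For a fixed S, the K_7 on S has C(7, 2) = 21 edges. P[all 21 edges red] = (1/2)^21, and likewise for blue, so P[monochromatic] = 2·(1/2)^21 = 2^{1 − 21} = 1/1048576.
Summing: E[X] = C(11, 7) · 2^{1 − 21} = 330 · 1/1048576 = 165/524288.
Numerically: E[X] ≈ 0.000315.

E[X] = C(11,7)·2^(1−C(7,2)) = 165/524288 ≈ 0.000315.
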